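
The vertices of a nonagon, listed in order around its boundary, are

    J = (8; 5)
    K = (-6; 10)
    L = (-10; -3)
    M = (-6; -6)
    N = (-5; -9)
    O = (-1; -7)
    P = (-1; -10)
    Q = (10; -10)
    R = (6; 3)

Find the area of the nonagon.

264.5

Apply the shoelace formula: 2A = Σ (x_i·y_{i+1} − x_{i+1}·y_i), indices taken mod 9.
J→K: (8)(10) − (-6)(5) = 110
K→L: (-6)(-3) − (-10)(10) = 118
L→M: (-10)(-6) − (-6)(-3) = 42
M→N: (-6)(-9) − (-5)(-6) = 24
N→O: (-5)(-7) − (-1)(-9) = 26
O→P: (-1)(-10) − (-1)(-7) = 3
P→Q: (-1)(-10) − (10)(-10) = 110
Q→R: (10)(3) − (6)(-10) = 90
R→J: (6)(5) − (8)(3) = 6
Σ = 529
Area = |Σ|/2 = 264.5.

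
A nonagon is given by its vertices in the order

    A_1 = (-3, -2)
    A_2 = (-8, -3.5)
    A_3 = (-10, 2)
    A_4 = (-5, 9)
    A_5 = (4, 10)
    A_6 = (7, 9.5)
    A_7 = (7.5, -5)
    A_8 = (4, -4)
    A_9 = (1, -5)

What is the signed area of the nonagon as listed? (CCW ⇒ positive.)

Apply the surveyor's formula: 2A = Σ (x_i·y_{i+1} − x_{i+1}·y_i), indices taken mod 9.
Σ = (-5.5) + (-51) + (-80) + (-86) + (-32) + (-106.25) + (-10) + (-16) + (-17) = -403.75
Signed area = Σ/2 = -201.875 (negative ⇒ clockwise traversal).

-201.875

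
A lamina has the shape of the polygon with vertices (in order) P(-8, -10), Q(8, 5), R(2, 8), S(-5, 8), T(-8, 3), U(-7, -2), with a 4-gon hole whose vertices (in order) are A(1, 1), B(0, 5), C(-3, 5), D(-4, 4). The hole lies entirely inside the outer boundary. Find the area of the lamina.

Outer boundary:
Apply the shoelace (surveyor's) formula: 2A = Σ (x_i·y_{i+1} − x_{i+1}·y_i), indices taken mod 6.
Σ = (40) + (54) + (56) + (49) + (37) + (54) = 290
Area = |Σ|/2 = 145.
Hole:
Cross-terms: 5, 15, 8, -8  ⇒  Σ = 20
Area = |Σ|/2 = 10.
Net area = 145 − 10 = 135.

135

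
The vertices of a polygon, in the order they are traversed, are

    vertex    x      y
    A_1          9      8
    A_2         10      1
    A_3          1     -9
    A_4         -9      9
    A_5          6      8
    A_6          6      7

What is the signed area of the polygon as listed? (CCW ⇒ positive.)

-190.5

Apply the shoelace formula: 2A = Σ (x_i·y_{i+1} − x_{i+1}·y_i), indices taken mod 6.
Cross-terms: -71, -91, -72, -126, -6, -15  ⇒  Σ = -381
Signed area = Σ/2 = -190.5 (negative ⇒ clockwise traversal).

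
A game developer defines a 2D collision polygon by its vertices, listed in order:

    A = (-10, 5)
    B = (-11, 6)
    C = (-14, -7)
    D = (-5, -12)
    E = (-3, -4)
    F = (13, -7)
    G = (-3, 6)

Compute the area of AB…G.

224

Apply the surveyor's formula: 2A = Σ (x_i·y_{i+1} − x_{i+1}·y_i), indices taken mod 7.
Σ = (-5) + (161) + (133) + (-16) + (73) + (57) + (45) = 448
Area = |Σ|/2 = 224.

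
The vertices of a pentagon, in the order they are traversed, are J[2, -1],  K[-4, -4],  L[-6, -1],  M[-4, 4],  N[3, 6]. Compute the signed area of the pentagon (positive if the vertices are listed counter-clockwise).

Apply the surveyor's formula: 2A = Σ (x_i·y_{i+1} − x_{i+1}·y_i), indices taken mod 5.
Σ = (-12) + (-20) + (-28) + (-36) + (-15) = -111
Signed area = Σ/2 = -55.5 (negative ⇒ clockwise traversal).

-55.5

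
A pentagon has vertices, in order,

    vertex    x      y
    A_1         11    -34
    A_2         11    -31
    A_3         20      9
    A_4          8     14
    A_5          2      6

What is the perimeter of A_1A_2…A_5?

|A_1A_2| = √((0)² + (3)²) = √9 = 3
|A_2A_3| = √((9)² + (40)²) = √1681 = 41
|A_3A_4| = √((-12)² + (5)²) = √169 = 13
|A_4A_5| = √((-6)² + (-8)²) = √100 = 10
|A_5A_1| = √((9)² + (-40)²) = √1681 = 41
Perimeter = 3 + 41 + 13 + 10 + 41 = 108.

108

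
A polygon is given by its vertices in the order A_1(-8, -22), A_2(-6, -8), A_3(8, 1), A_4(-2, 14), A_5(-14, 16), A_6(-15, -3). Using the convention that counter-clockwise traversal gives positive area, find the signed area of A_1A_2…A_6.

Apply Gauss's area formula: 2A = Σ (x_i·y_{i+1} − x_{i+1}·y_i), indices taken mod 6.
Σ = (-68) + (58) + (114) + (164) + (282) + (306) = 856
Signed area = Σ/2 = 428 (positive ⇒ counter-clockwise traversal).

428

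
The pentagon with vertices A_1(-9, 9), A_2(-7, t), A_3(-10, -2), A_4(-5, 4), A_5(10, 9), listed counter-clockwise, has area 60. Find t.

7

The doubled signed area Σ (x_i y_{i+1} − x_{i+1} y_i) is linear in t.
With t=0 it equals 113; the coefficient of t is 1 (from the two edges through A_2).
So 1·t + 113 = 2·60 = 120 ⇒ t = 7.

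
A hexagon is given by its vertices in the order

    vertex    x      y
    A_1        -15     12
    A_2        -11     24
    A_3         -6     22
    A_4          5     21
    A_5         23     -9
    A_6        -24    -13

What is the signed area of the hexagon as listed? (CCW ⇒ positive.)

Apply the shoelace (surveyor's) formula: 2A = Σ (x_i·y_{i+1} − x_{i+1}·y_i), indices taken mod 6.
Σ = (-228) + (-98) + (-236) + (-528) + (-515) + (-483) = -2088
Signed area = Σ/2 = -1044 (negative ⇒ clockwise traversal).

-1044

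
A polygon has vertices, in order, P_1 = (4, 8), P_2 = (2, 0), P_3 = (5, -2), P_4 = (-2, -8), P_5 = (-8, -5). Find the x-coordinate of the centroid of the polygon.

Apply the surveyor's formula. First the cross-terms c_i = x_i·y_{i+1} − x_{i+1}·y_i:
  -16, -4, -44, -54, -44  ⇒  2A = -162, A = -81.
Then Σ (x_i + x_{i+1})·c_i = 460, so x̄ = 460 / (6·(-81)) = -230/243.

-230/243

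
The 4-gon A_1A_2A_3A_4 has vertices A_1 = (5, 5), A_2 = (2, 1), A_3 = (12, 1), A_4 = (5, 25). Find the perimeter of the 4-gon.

60

|A_1A_2| = √((-3)² + (-4)²) = √25 = 5
|A_2A_3| = √((10)² + (0)²) = √100 = 10
|A_3A_4| = √((-7)² + (24)²) = √625 = 25
|A_4A_1| = √((0)² + (-20)²) = √400 = 20
Perimeter = 5 + 10 + 25 + 20 = 60.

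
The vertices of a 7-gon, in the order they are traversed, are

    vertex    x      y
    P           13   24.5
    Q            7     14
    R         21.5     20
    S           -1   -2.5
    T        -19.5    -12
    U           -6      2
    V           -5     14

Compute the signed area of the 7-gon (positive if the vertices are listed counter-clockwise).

Σ = (10.5) + (-161) + (-33.75) + (-36.75) + (-111) + (-74) + (-304.5) = -710.5
Signed area = Σ/2 = -355.25 (negative ⇒ clockwise traversal).

-355.25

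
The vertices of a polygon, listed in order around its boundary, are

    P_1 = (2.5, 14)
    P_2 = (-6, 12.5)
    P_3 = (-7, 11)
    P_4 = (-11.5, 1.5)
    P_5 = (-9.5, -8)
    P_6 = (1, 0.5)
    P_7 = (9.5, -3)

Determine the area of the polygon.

247.5

Σ = (115.25) + (21.5) + (116) + (106.25) + (3.25) + (-7.75) + (140.5) = 495
Area = |Σ|/2 = 247.5.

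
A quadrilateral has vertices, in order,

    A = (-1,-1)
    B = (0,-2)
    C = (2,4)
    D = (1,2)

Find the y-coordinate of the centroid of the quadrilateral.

1/7

Apply the shoelace (surveyor's) formula. First the cross-terms c_i = x_i·y_{i+1} − x_{i+1}·y_i:
  2, 4, 0, 1  ⇒  2A = 7, A = 3.5.
Then Σ (y_i + y_{i+1})·c_i = 3, so ȳ = 3 / (6·3.5) = 1/7.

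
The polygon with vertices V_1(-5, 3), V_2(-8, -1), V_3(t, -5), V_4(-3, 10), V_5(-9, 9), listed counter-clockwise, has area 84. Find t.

Write out the shoelace sum; only the two edges meeting at V_3 involve t:
2·Area = [((-8)·(-5) − t·(-1)) + (t·10 − (-3)·(-5))] + 110
       = 11·t + 135 = 168
⇒ t = 3.

3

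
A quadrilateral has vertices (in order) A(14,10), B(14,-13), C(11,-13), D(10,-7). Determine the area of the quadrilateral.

55

Apply Gauss's area formula: 2A = Σ (x_i·y_{i+1} − x_{i+1}·y_i), indices taken mod 4.
Cross-terms: -322, -39, 53, 198  ⇒  Σ = -110
Area = |Σ|/2 = 55.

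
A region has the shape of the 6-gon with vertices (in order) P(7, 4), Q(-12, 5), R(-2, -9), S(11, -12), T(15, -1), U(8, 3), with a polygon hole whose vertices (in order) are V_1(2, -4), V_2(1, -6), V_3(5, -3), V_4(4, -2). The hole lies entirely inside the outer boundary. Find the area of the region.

Outer boundary:
Apply the shoelace (surveyor's) formula: 2A = Σ (x_i·y_{i+1} − x_{i+1}·y_i), indices taken mod 6.
Cross-terms: 83, 118, 123, 169, 53, 11  ⇒  Σ = 557
Area = |Σ|/2 = 278.5.
Hole:
Apply the shoelace (surveyor's) formula: 2A = Σ (x_i·y_{i+1} − x_{i+1}·y_i), indices taken mod 4.
Σ = (-8) + (27) + (2) + (-12) = 9
Area = |Σ|/2 = 4.5.
Net area = 278.5 − 4.5 = 274.

274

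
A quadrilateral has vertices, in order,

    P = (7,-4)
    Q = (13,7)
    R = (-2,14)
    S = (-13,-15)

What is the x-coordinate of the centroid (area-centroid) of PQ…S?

1/37

Apply the shoelace (surveyor's) formula. First the cross-terms c_i = x_i·y_{i+1} − x_{i+1}·y_i:
  101, 196, 212, 157  ⇒  2A = 666, A = 333.
Then Σ (x_i + x_{i+1})·c_i = 54, so x̄ = 54 / (6·333) = 1/37.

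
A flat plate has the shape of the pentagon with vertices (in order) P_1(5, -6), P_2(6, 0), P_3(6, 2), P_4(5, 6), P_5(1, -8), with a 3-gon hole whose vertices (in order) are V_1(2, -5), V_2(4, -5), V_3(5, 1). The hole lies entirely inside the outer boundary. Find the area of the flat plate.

Outer boundary:
Apply Gauss's area formula: 2A = Σ (x_i·y_{i+1} − x_{i+1}·y_i), indices taken mod 5.
P_1→P_2: (5)(0) − (6)(-6) = 36
P_2→P_3: (6)(2) − (6)(0) = 12
P_3→P_4: (6)(6) − (5)(2) = 26
P_4→P_5: (5)(-8) − (1)(6) = -46
P_5→P_1: (1)(-6) − (5)(-8) = 34
Σ = 62
Area = |Σ|/2 = 31.
Hole:
Apply the surveyor's formula: 2A = Σ (x_i·y_{i+1} − x_{i+1}·y_i), indices taken mod 3.
Σ = (10) + (29) + (-27) = 12
Area = |Σ|/2 = 6.
Net area = 31 − 6 = 25.

25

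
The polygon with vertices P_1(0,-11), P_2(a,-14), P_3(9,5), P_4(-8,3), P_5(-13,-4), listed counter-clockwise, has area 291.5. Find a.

Write out the shoelace sum; only the two edges meeting at P_2 involve a:
2·Area = [(0·(-14) − a·(-11)) + (a·5 − 9·(-14))] + 281
       = 16·a + 407 = 583
⇒ a = 11.

11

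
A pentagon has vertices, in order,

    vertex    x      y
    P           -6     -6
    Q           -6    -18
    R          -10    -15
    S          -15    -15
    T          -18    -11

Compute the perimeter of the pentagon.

|PQ| = √((0)² + (-12)²) = √144 = 12
|QR| = √((-4)² + (3)²) = √25 = 5
|RS| = √((-5)² + (0)²) = √25 = 5
|ST| = √((-3)² + (4)²) = √25 = 5
|TP| = √((12)² + (5)²) = √169 = 13
Perimeter = 12 + 5 + 5 + 5 + 13 = 40.

40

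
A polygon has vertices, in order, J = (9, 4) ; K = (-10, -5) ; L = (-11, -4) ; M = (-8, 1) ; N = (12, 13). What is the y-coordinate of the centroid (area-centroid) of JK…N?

316/93

Apply the shoelace formula. First the cross-terms c_i = x_i·y_{i+1} − x_{i+1}·y_i:
  -5, -15, -43, -116, -69  ⇒  2A = -248, A = -124.
Then Σ (y_i + y_{i+1})·c_i = -2528, so ȳ = -2528 / (6·(-124)) = 316/93.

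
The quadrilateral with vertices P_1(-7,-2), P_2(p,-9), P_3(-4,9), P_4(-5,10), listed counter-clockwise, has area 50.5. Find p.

-1

The doubled signed area Σ (x_i y_{i+1} − x_{i+1} y_i) is linear in p.
With p=0 it equals 112; the coefficient of p is 11 (from the two edges through P_2).
So 11·p + 112 = 2·50.5 = 101 ⇒ p = -1.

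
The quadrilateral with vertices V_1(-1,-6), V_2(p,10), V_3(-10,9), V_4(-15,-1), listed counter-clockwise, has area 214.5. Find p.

The doubled signed area Σ (x_i y_{i+1} − x_{i+1} y_i) is linear in p.
With p=0 it equals 324; the coefficient of p is 15 (from the two edges through V_2).
So 15·p + 324 = 2·214.5 = 429 ⇒ p = 7.

7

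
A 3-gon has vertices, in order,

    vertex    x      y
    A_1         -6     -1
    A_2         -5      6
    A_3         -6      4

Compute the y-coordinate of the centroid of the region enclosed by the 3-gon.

3

Apply the shoelace (surveyor's) formula. First the cross-terms c_i = x_i·y_{i+1} − x_{i+1}·y_i:
  -41, 16, 30  ⇒  2A = 5, A = 2.5.
Then Σ (y_i + y_{i+1})·c_i = 45, so ȳ = 45 / (6·2.5) = 3.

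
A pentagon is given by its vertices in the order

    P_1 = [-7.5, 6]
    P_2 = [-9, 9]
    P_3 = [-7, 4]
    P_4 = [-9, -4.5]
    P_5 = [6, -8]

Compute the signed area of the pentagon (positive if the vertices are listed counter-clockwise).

Apply the surveyor's formula: 2A = Σ (x_i·y_{i+1} − x_{i+1}·y_i), indices taken mod 5.
P_1→P_2: (-7.5)(9) − (-9)(6) = -13.5
P_2→P_3: (-9)(4) − (-7)(9) = 27
P_3→P_4: (-7)(-4.5) − (-9)(4) = 67.5
P_4→P_5: (-9)(-8) − (6)(-4.5) = 99
P_5→P_1: (6)(6) − (-7.5)(-8) = -24
Σ = 156
Signed area = Σ/2 = 78 (positive ⇒ counter-clockwise traversal).

78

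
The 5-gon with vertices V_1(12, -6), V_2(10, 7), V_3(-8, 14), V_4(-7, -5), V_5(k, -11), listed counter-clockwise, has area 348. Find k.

-9

Write out the shoelace sum; only the two edges meeting at V_5 involve k:
2·Area = [((-7)·(-11) − k·(-5)) + (k·(-6) − 12·(-11))] + 478
       = -1·k + 687 = 696
⇒ k = -9.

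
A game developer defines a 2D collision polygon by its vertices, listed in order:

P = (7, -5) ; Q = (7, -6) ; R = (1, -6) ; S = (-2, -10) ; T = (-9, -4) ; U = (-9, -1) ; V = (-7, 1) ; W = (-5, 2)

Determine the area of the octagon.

Apply the shoelace formula: 2A = Σ (x_i·y_{i+1} − x_{i+1}·y_i), indices taken mod 8.
Σ = (-7) + (-36) + (-22) + (-82) + (-27) + (-16) + (-9) + (11) = -188
Area = |Σ|/2 = 94.

94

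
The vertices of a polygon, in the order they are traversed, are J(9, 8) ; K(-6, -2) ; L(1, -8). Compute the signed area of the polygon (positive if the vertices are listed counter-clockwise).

80

Apply the shoelace formula: 2A = Σ (x_i·y_{i+1} − x_{i+1}·y_i), indices taken mod 3.
Σ = (30) + (50) + (80) = 160
Signed area = Σ/2 = 80 (positive ⇒ counter-clockwise traversal).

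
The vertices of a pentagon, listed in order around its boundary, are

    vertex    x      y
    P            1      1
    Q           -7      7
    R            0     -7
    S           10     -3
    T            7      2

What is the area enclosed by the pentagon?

89.5

Apply the shoelace formula: 2A = Σ (x_i·y_{i+1} − x_{i+1}·y_i), indices taken mod 5.
Cross-terms: 14, 49, 70, 41, 5  ⇒  Σ = 179
Area = |Σ|/2 = 89.5.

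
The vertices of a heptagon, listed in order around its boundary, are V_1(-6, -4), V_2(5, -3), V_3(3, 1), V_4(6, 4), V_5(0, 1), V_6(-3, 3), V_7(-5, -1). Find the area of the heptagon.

Apply the shoelace (surveyor's) formula: 2A = Σ (x_i·y_{i+1} − x_{i+1}·y_i), indices taken mod 7.
Σ = (38) + (14) + (6) + (6) + (3) + (18) + (14) = 99
Area = |Σ|/2 = 49.5.

49.5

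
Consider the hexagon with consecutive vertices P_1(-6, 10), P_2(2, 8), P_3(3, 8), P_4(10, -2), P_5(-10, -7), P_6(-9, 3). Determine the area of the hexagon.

208.5

Cross-terms: -68, -8, -86, -90, -93, -72  ⇒  Σ = -417
Area = |Σ|/2 = 208.5.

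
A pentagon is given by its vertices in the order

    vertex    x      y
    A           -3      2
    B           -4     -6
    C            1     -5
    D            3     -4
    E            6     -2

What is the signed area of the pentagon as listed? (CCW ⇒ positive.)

Apply the shoelace (surveyor's) formula: 2A = Σ (x_i·y_{i+1} − x_{i+1}·y_i), indices taken mod 5.
Σ = (26) + (26) + (11) + (18) + (6) = 87
Signed area = Σ/2 = 43.5 (positive ⇒ counter-clockwise traversal).

43.5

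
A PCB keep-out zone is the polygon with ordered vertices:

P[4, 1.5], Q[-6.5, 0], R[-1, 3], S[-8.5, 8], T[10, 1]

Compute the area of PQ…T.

Apply the shoelace formula: 2A = Σ (x_i·y_{i+1} − x_{i+1}·y_i), indices taken mod 5.
Σ = (9.75) + (-19.5) + (17.5) + (-88.5) + (11) = -69.75
Area = |Σ|/2 = 34.875.

34.875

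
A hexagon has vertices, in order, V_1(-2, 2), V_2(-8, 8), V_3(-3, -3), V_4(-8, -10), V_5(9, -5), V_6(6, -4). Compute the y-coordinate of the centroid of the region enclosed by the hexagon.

Apply the shoelace (surveyor's) formula. First the cross-terms c_i = x_i·y_{i+1} − x_{i+1}·y_i:
  0, 48, 6, 130, -6, 4  ⇒  2A = 182, A = 91.
Then Σ (y_i + y_{i+1})·c_i = -1742, so ȳ = -1742 / (6·91) = -67/21.

-67/21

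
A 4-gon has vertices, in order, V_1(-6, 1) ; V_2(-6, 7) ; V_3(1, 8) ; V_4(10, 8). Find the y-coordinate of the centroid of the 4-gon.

83/15

Apply the shoelace (surveyor's) formula. First the cross-terms c_i = x_i·y_{i+1} − x_{i+1}·y_i:
  -36, -55, -72, 58  ⇒  2A = -105, A = -52.5.
Then Σ (y_i + y_{i+1})·c_i = -1743, so ȳ = -1743 / (6·(-52.5)) = 83/15.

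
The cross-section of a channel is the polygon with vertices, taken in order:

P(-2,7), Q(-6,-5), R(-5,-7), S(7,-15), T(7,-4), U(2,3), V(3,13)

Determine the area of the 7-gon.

181.5

Apply the shoelace formula: 2A = Σ (x_i·y_{i+1} − x_{i+1}·y_i), indices taken mod 7.
Σ = (52) + (17) + (124) + (77) + (29) + (17) + (47) = 363
Area = |Σ|/2 = 181.5.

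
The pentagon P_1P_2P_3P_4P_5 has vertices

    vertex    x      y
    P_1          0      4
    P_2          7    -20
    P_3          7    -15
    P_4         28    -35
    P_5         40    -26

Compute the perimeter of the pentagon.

124

|P_1P_2| = √((7)² + (-24)²) = √625 = 25
|P_2P_3| = √((0)² + (5)²) = √25 = 5
|P_3P_4| = √((21)² + (-20)²) = √841 = 29
|P_4P_5| = √((12)² + (9)²) = √225 = 15
|P_5P_1| = √((-40)² + (30)²) = √2500 = 50
Perimeter = 25 + 5 + 29 + 15 + 50 = 124.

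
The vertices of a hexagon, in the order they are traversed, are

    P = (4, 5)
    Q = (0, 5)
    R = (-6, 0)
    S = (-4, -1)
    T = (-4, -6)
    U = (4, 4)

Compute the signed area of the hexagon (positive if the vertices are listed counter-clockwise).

Apply the shoelace formula: 2A = Σ (x_i·y_{i+1} − x_{i+1}·y_i), indices taken mod 6.
P→Q: (4)(5) − (0)(5) = 20
Q→R: (0)(0) − (-6)(5) = 30
R→S: (-6)(-1) − (-4)(0) = 6
S→T: (-4)(-6) − (-4)(-1) = 20
T→U: (-4)(4) − (4)(-6) = 8
U→P: (4)(5) − (4)(4) = 4
Σ = 88
Signed area = Σ/2 = 44 (positive ⇒ counter-clockwise traversal).

44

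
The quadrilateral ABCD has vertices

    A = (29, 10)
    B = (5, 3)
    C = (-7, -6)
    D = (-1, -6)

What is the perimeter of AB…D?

|AB| = √((-24)² + (-7)²) = √625 = 25
|BC| = √((-12)² + (-9)²) = √225 = 15
|CD| = √((6)² + (0)²) = √36 = 6
|DA| = √((30)² + (16)²) = √1156 = 34
Perimeter = 25 + 15 + 6 + 34 = 80.

80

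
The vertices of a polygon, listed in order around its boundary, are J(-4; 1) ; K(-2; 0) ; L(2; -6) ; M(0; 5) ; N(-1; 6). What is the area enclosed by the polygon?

Σ = (2) + (12) + (10) + (5) + (23) = 52
Area = |Σ|/2 = 26.

26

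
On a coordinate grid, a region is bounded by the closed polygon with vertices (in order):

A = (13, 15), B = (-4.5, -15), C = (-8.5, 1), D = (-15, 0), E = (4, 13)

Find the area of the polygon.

274.25

Apply the surveyor's formula: 2A = Σ (x_i·y_{i+1} − x_{i+1}·y_i), indices taken mod 5.
Σ = (-127.5) + (-132) + (15) + (-195) + (-109) = -548.5
Area = |Σ|/2 = 274.25.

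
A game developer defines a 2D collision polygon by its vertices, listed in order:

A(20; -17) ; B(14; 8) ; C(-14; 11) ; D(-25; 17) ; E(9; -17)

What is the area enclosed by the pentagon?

Apply Gauss's area formula: 2A = Σ (x_i·y_{i+1} − x_{i+1}·y_i), indices taken mod 5.
Cross-terms: 398, 266, 37, 272, 187  ⇒  Σ = 1160
Area = |Σ|/2 = 580.

580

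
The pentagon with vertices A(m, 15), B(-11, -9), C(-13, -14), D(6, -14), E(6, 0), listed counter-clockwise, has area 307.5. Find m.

Write out the shoelace sum; only the two edges meeting at A involve m:
2·Area = [(6·15 − m·0) + (m·(-9) − (-11)·15)] + 387
       = -9·m + 642 = 615
⇒ m = 3.

3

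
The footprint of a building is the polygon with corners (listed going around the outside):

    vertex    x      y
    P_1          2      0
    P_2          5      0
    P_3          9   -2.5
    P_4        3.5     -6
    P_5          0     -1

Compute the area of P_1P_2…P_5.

Cross-terms: 0, -12.5, -45.25, -3.5, 2  ⇒  Σ = -59.25
Area = |Σ|/2 = 29.625.

29.625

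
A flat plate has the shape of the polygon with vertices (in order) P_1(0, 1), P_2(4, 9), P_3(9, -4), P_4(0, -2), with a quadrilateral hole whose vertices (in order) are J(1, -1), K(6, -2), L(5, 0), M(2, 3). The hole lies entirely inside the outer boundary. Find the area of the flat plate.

Outer boundary:
Apply the surveyor's formula: 2A = Σ (x_i·y_{i+1} − x_{i+1}·y_i), indices taken mod 4.
Σ = (-4) + (-97) + (-18) + (0) = -119
Area = |Σ|/2 = 59.5.
Hole:
Apply the shoelace (surveyor's) formula: 2A = Σ (x_i·y_{i+1} − x_{i+1}·y_i), indices taken mod 4.
J→K: (1)(-2) − (6)(-1) = 4
K→L: (6)(0) − (5)(-2) = 10
L→M: (5)(3) − (2)(0) = 15
M→J: (2)(-1) − (1)(3) = -5
Σ = 24
Area = |Σ|/2 = 12.
Net area = 59.5 − 12 = 47.5.

47.5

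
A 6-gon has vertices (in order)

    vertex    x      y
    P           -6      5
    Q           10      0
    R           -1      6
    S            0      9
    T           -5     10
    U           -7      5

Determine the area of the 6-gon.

Cross-terms: -50, 60, -9, 45, 45, -5  ⇒  Σ = 86
Area = |Σ|/2 = 43.

43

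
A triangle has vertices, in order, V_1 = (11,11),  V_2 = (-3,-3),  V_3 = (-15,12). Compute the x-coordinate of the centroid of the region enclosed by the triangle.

-7/3

Apply the surveyor's formula. First the cross-terms c_i = x_i·y_{i+1} − x_{i+1}·y_i:
  0, -81, -297  ⇒  2A = -378, A = -189.
Then Σ (x_i + x_{i+1})·c_i = 2646, so x̄ = 2646 / (6·(-189)) = -7/3.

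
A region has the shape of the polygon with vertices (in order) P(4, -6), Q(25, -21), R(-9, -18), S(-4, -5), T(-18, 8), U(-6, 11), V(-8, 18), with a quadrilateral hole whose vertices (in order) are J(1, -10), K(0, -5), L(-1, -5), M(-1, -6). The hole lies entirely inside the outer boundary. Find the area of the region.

454.5

Outer boundary:
P→Q: (4)(-21) − (25)(-6) = 66
Q→R: (25)(-18) − (-9)(-21) = -639
R→S: (-9)(-5) − (-4)(-18) = -27
S→T: (-4)(8) − (-18)(-5) = -122
T→U: (-18)(11) − (-6)(8) = -150
U→V: (-6)(18) − (-8)(11) = -20
V→P: (-8)(-6) − (4)(18) = -24
Σ = -916
Area = |Σ|/2 = 458.
Hole:
Apply Gauss's area formula: 2A = Σ (x_i·y_{i+1} − x_{i+1}·y_i), indices taken mod 4.
Cross-terms: -5, -5, 1, 16  ⇒  Σ = 7
Area = |Σ|/2 = 3.5.
Net area = 458 − 3.5 = 454.5.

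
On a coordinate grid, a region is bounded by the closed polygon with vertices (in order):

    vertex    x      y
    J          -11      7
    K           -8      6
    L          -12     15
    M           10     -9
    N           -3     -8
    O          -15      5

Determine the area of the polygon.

Σ = (-10) + (-48) + (-42) + (-107) + (-135) + (-50) = -392
Area = |Σ|/2 = 196.

196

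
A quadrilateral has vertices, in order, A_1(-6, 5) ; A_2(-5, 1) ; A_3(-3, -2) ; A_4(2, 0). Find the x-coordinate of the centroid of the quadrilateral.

-119/46

Apply the surveyor's formula. First the cross-terms c_i = x_i·y_{i+1} − x_{i+1}·y_i:
  19, 13, 4, 10  ⇒  2A = 46, A = 23.
Then Σ (x_i + x_{i+1})·c_i = -357, so x̄ = -357 / (6·23) = -119/46.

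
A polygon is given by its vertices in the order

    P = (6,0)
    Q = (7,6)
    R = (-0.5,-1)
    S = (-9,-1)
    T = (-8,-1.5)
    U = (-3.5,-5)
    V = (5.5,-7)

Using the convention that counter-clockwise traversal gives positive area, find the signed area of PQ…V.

78.875

Σ = (36) + (-4) + (-8.5) + (5.5) + (34.75) + (52) + (42) = 157.75
Signed area = Σ/2 = 78.875 (positive ⇒ counter-clockwise traversal).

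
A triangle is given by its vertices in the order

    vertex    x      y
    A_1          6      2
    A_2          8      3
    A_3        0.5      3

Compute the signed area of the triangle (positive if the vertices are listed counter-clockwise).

Cross-terms: 2, 22.5, -17  ⇒  Σ = 7.5
Signed area = Σ/2 = 3.75 (positive ⇒ counter-clockwise traversal).

3.75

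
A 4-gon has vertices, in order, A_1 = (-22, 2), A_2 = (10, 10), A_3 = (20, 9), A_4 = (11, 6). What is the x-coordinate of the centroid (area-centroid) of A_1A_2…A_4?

209/75

Apply Gauss's area formula. First the cross-terms c_i = x_i·y_{i+1} − x_{i+1}·y_i:
  -240, -110, 21, 154  ⇒  2A = -175, A = -87.5.
Then Σ (x_i + x_{i+1})·c_i = -1463, so x̄ = -1463 / (6·(-87.5)) = 209/75.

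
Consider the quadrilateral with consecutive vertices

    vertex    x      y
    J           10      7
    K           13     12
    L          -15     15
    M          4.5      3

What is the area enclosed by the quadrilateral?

146.5

Apply the shoelace formula: 2A = Σ (x_i·y_{i+1} − x_{i+1}·y_i), indices taken mod 4.
Σ = (29) + (375) + (-112.5) + (1.5) = 293
Area = |Σ|/2 = 146.5.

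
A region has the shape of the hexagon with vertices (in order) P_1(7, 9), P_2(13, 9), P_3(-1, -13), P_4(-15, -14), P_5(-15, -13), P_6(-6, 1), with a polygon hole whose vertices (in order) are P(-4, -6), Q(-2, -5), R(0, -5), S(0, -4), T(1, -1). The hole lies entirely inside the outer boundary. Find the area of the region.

276

Outer boundary:
Σ = (-54) + (-160) + (-181) + (-15) + (-93) + (-61) = -564
Area = |Σ|/2 = 282.
Hole:
Σ = (8) + (10) + (0) + (4) + (-10) = 12
Area = |Σ|/2 = 6.
Net area = 282 − 6 = 276.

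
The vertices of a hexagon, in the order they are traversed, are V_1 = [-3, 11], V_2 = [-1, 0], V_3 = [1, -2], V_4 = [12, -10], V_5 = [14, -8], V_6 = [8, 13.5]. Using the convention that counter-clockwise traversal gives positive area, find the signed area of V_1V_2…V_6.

V_1→V_2: (-3)(0) − (-1)(11) = 11
V_2→V_3: (-1)(-2) − (1)(0) = 2
V_3→V_4: (1)(-10) − (12)(-2) = 14
V_4→V_5: (12)(-8) − (14)(-10) = 44
V_5→V_6: (14)(13.5) − (8)(-8) = 253
V_6→V_1: (8)(11) − (-3)(13.5) = 128.5
Σ = 452.5
Signed area = Σ/2 = 226.25 (positive ⇒ counter-clockwise traversal).

226.25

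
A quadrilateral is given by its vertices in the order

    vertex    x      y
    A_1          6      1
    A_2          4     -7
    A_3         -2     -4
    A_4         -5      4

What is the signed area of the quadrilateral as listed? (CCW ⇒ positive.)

-66.5

Apply Gauss's area formula: 2A = Σ (x_i·y_{i+1} − x_{i+1}·y_i), indices taken mod 4.
Cross-terms: -46, -30, -28, -29  ⇒  Σ = -133
Signed area = Σ/2 = -66.5 (negative ⇒ clockwise traversal).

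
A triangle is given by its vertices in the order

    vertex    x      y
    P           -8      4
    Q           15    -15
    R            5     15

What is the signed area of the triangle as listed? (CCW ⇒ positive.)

Apply Gauss's area formula: 2A = Σ (x_i·y_{i+1} − x_{i+1}·y_i), indices taken mod 3.
Cross-terms: 60, 300, 140  ⇒  Σ = 500
Signed area = Σ/2 = 250 (positive ⇒ counter-clockwise traversal).

250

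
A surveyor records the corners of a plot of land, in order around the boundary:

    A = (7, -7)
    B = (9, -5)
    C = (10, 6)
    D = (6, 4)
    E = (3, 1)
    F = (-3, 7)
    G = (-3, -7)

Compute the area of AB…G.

Σ = (28) + (104) + (4) + (-6) + (24) + (42) + (70) = 266
Area = |Σ|/2 = 133.

133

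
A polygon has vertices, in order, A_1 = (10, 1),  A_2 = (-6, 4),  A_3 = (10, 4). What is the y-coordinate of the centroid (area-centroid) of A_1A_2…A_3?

Apply the shoelace (surveyor's) formula. First the cross-terms c_i = x_i·y_{i+1} − x_{i+1}·y_i:
  46, -64, -30  ⇒  2A = -48, A = -24.
Then Σ (y_i + y_{i+1})·c_i = -432, so ȳ = -432 / (6·(-24)) = 3.

3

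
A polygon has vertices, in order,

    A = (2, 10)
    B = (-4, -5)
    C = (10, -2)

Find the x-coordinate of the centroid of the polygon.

8/3

Apply the shoelace formula. First the cross-terms c_i = x_i·y_{i+1} − x_{i+1}·y_i:
  30, 58, 104  ⇒  2A = 192, A = 96.
Then Σ (x_i + x_{i+1})·c_i = 1536, so x̄ = 1536 / (6·96) = 8/3.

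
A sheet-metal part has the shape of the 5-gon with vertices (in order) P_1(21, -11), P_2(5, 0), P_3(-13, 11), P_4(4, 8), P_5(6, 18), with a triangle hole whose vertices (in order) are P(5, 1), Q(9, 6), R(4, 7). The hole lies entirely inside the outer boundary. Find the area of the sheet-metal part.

214.5

Outer boundary:
Σ = (55) + (55) + (-148) + (24) + (-444) = -458
Area = |Σ|/2 = 229.
Hole:
Apply the shoelace (surveyor's) formula: 2A = Σ (x_i·y_{i+1} − x_{i+1}·y_i), indices taken mod 3.
Σ = (21) + (39) + (-31) = 29
Area = |Σ|/2 = 14.5.
Net area = 229 − 14.5 = 214.5.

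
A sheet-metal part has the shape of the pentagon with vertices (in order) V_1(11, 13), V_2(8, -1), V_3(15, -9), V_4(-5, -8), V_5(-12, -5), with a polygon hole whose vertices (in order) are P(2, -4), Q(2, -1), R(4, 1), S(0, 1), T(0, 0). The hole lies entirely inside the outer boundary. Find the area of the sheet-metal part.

246.5

Outer boundary:
Apply the shoelace formula: 2A = Σ (x_i·y_{i+1} − x_{i+1}·y_i), indices taken mod 5.
Σ = (-115) + (-57) + (-165) + (-71) + (-101) = -509
Area = |Σ|/2 = 254.5.
Hole:
Σ = (6) + (6) + (4) + (0) + (0) = 16
Area = |Σ|/2 = 8.
Net area = 254.5 − 8 = 246.5.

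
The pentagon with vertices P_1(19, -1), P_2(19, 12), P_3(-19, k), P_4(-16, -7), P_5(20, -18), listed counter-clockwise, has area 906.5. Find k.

13

The doubled signed area Σ (x_i y_{i+1} − x_{i+1} y_i) is linear in k.
With k=0 it equals 1358; the coefficient of k is 35 (from the two edges through P_3).
So 35·k + 1358 = 2·906.5 = 1813 ⇒ k = 13.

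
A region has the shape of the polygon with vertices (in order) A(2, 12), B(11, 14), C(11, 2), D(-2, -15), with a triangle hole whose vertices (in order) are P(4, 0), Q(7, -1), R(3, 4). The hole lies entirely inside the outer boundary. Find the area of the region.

190

Outer boundary:
Apply the shoelace (surveyor's) formula: 2A = Σ (x_i·y_{i+1} − x_{i+1}·y_i), indices taken mod 4.
A→B: (2)(14) − (11)(12) = -104
B→C: (11)(2) − (11)(14) = -132
C→D: (11)(-15) − (-2)(2) = -161
D→A: (-2)(12) − (2)(-15) = 6
Σ = -391
Area = |Σ|/2 = 195.5.
Hole:
Apply the surveyor's formula: 2A = Σ (x_i·y_{i+1} − x_{i+1}·y_i), indices taken mod 3.
Cross-terms: -4, 31, -16  ⇒  Σ = 11
Area = |Σ|/2 = 5.5.
Net area = 195.5 − 5.5 = 190.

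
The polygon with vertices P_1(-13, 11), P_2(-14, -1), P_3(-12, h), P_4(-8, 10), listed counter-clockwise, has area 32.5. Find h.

The doubled signed area Σ (x_i y_{i+1} − x_{i+1} y_i) is linear in h.
With h=0 it equals 77; the coefficient of h is -6 (from the two edges through P_3).
So -6·h + 77 = 2·32.5 = 65 ⇒ h = 2.

2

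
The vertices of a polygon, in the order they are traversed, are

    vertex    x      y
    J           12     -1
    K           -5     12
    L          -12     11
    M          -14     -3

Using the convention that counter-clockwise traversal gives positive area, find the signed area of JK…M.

234

Apply the shoelace formula: 2A = Σ (x_i·y_{i+1} − x_{i+1}·y_i), indices taken mod 4.
Σ = (139) + (89) + (190) + (50) = 468
Signed area = Σ/2 = 234 (positive ⇒ counter-clockwise traversal).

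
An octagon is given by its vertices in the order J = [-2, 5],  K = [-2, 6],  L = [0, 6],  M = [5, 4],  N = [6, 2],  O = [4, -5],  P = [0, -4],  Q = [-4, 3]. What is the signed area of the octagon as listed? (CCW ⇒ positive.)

Σ = (-2) + (-12) + (-30) + (-14) + (-38) + (-16) + (-16) + (-14) = -142
Signed area = Σ/2 = -71 (negative ⇒ clockwise traversal).

-71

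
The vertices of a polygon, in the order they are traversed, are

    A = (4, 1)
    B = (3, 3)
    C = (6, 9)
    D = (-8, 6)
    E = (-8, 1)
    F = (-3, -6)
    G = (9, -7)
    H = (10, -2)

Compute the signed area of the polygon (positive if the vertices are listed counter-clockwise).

181

Apply the shoelace formula: 2A = Σ (x_i·y_{i+1} − x_{i+1}·y_i), indices taken mod 8.
Σ = (9) + (9) + (108) + (40) + (51) + (75) + (52) + (18) = 362
Signed area = Σ/2 = 181 (positive ⇒ counter-clockwise traversal).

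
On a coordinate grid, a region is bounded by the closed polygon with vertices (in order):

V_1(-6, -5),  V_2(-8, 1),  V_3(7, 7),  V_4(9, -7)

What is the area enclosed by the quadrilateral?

154

Σ = (-46) + (-63) + (-112) + (-87) = -308
Area = |Σ|/2 = 154.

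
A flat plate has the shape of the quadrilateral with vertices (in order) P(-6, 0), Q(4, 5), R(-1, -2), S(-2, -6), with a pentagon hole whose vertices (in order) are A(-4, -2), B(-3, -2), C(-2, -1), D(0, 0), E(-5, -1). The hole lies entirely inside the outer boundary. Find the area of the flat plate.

30

Outer boundary:
Apply the surveyor's formula: 2A = Σ (x_i·y_{i+1} − x_{i+1}·y_i), indices taken mod 4.
P→Q: (-6)(5) − (4)(0) = -30
Q→R: (4)(-2) − (-1)(5) = -3
R→S: (-1)(-6) − (-2)(-2) = 2
S→P: (-2)(0) − (-6)(-6) = -36
Σ = -67
Area = |Σ|/2 = 33.5.
Hole:
Σ = (2) + (-1) + (0) + (0) + (6) = 7
Area = |Σ|/2 = 3.5.
Net area = 33.5 − 3.5 = 30.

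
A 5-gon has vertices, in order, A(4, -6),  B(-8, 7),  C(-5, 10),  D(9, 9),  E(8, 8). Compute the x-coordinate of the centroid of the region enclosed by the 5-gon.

167/168

Apply the surveyor's formula. First the cross-terms c_i = x_i·y_{i+1} − x_{i+1}·y_i:
  -20, -45, -135, 0, -80  ⇒  2A = -280, A = -140.
Then Σ (x_i + x_{i+1})·c_i = -835, so x̄ = -835 / (6·(-140)) = 167/168.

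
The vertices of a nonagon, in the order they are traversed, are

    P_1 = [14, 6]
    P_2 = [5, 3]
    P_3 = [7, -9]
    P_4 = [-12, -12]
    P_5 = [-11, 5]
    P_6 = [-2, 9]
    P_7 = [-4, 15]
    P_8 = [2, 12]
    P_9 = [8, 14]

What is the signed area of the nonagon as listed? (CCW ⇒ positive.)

-407.5

Apply the shoelace formula: 2A = Σ (x_i·y_{i+1} − x_{i+1}·y_i), indices taken mod 9.
P_1→P_2: (14)(3) − (5)(6) = 12
P_2→P_3: (5)(-9) − (7)(3) = -66
P_3→P_4: (7)(-12) − (-12)(-9) = -192
P_4→P_5: (-12)(5) − (-11)(-12) = -192
P_5→P_6: (-11)(9) − (-2)(5) = -89
P_6→P_7: (-2)(15) − (-4)(9) = 6
P_7→P_8: (-4)(12) − (2)(15) = -78
P_8→P_9: (2)(14) − (8)(12) = -68
P_9→P_1: (8)(6) − (14)(14) = -148
Σ = -815
Signed area = Σ/2 = -407.5 (negative ⇒ clockwise traversal).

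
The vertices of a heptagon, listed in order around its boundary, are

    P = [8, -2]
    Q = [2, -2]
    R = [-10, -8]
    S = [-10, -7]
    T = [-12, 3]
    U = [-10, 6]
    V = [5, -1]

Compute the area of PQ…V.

Apply the surveyor's formula: 2A = Σ (x_i·y_{i+1} − x_{i+1}·y_i), indices taken mod 7.
Cross-terms: -12, -36, -10, -114, -42, -20, -2  ⇒  Σ = -236
Area = |Σ|/2 = 118.

118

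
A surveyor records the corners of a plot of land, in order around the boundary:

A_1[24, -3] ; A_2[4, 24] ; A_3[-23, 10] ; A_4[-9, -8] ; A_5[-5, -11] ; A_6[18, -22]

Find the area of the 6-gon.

Cross-terms: 588, 592, 274, 59, 308, 474  ⇒  Σ = 2295
Area = |Σ|/2 = 1147.5.

1147.5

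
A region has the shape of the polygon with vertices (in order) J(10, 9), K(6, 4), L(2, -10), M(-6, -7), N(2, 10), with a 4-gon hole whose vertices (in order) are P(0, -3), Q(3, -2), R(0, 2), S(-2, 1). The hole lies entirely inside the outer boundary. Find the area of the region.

Outer boundary:
Apply the shoelace formula: 2A = Σ (x_i·y_{i+1} − x_{i+1}·y_i), indices taken mod 5.
Σ = (-14) + (-68) + (-74) + (-46) + (-82) = -284
Area = |Σ|/2 = 142.
Hole:
Apply Gauss's area formula: 2A = Σ (x_i·y_{i+1} − x_{i+1}·y_i), indices taken mod 4.
Cross-terms: 9, 6, 4, 6  ⇒  Σ = 25
Area = |Σ|/2 = 12.5.
Net area = 142 − 12.5 = 129.5.

129.5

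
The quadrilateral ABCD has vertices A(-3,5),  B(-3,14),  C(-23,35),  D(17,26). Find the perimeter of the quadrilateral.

|AB| = √((0)² + (9)²) = √81 = 9
|BC| = √((-20)² + (21)²) = √841 = 29
|CD| = √((40)² + (-9)²) = √1681 = 41
|DA| = √((-20)² + (-21)²) = √841 = 29
Perimeter = 9 + 29 + 41 + 29 = 108.

108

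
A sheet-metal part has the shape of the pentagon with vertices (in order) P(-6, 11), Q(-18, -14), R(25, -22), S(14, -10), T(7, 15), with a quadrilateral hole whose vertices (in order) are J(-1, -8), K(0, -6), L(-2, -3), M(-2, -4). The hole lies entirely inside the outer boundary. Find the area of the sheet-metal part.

Outer boundary:
Apply the shoelace formula: 2A = Σ (x_i·y_{i+1} − x_{i+1}·y_i), indices taken mod 5.
P→Q: (-6)(-14) − (-18)(11) = 282
Q→R: (-18)(-22) − (25)(-14) = 746
R→S: (25)(-10) − (14)(-22) = 58
S→T: (14)(15) − (7)(-10) = 280
T→P: (7)(11) − (-6)(15) = 167
Σ = 1533
Area = |Σ|/2 = 766.5.
Hole:
Apply the shoelace (surveyor's) formula: 2A = Σ (x_i·y_{i+1} − x_{i+1}·y_i), indices taken mod 4.
Cross-terms: 6, -12, 2, 12  ⇒  Σ = 8
Area = |Σ|/2 = 4.
Net area = 766.5 − 4 = 762.5.

762.5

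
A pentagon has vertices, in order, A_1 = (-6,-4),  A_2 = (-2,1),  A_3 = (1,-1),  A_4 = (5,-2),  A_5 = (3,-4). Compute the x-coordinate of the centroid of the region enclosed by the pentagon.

-25/36

Apply the shoelace formula. First the cross-terms c_i = x_i·y_{i+1} − x_{i+1}·y_i:
  -14, 1, 3, -14, -36  ⇒  2A = -60, A = -30.
Then Σ (x_i + x_{i+1})·c_i = 125, so x̄ = 125 / (6·(-30)) = -25/36.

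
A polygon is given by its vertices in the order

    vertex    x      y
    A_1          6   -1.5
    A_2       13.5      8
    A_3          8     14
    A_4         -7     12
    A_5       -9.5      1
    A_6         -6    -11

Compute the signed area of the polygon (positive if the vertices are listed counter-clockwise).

339.875

Σ = (68.25) + (125) + (194) + (107) + (110.5) + (75) = 679.75
Signed area = Σ/2 = 339.875 (positive ⇒ counter-clockwise traversal).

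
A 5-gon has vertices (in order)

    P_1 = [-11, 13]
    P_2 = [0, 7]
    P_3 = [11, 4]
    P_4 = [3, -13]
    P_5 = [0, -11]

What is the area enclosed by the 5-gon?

231.5

P_1→P_2: (-11)(7) − (0)(13) = -77
P_2→P_3: (0)(4) − (11)(7) = -77
P_3→P_4: (11)(-13) − (3)(4) = -155
P_4→P_5: (3)(-11) − (0)(-13) = -33
P_5→P_1: (0)(13) − (-11)(-11) = -121
Σ = -463
Area = |Σ|/2 = 231.5.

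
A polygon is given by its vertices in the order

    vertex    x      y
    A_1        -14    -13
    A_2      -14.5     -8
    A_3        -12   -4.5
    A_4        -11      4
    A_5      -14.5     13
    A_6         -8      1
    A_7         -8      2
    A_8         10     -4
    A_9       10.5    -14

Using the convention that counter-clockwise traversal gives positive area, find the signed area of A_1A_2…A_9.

-313.375

A_1→A_2: (-14)(-8) − (-14.5)(-13) = -76.5
A_2→A_3: (-14.5)(-4.5) − (-12)(-8) = -30.75
A_3→A_4: (-12)(4) − (-11)(-4.5) = -97.5
A_4→A_5: (-11)(13) − (-14.5)(4) = -85
A_5→A_6: (-14.5)(1) − (-8)(13) = 89.5
A_6→A_7: (-8)(2) − (-8)(1) = -8
A_7→A_8: (-8)(-4) − (10)(2) = 12
A_8→A_9: (10)(-14) − (10.5)(-4) = -98
A_9→A_1: (10.5)(-13) − (-14)(-14) = -332.5
Σ = -626.75
Signed area = Σ/2 = -313.375 (negative ⇒ clockwise traversal).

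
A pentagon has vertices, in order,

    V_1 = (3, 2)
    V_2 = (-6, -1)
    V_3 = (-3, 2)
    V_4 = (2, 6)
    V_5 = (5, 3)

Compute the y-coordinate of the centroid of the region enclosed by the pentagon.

131/51

Apply Gauss's area formula. First the cross-terms c_i = x_i·y_{i+1} − x_{i+1}·y_i:
  9, -15, -22, -24, 1  ⇒  2A = -51, A = -25.5.
Then Σ (y_i + y_{i+1})·c_i = -393, so ȳ = -393 / (6·(-25.5)) = 131/51.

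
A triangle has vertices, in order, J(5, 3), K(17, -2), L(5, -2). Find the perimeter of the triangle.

30

|JK| = √((12)² + (-5)²) = √169 = 13
|KL| = √((-12)² + (0)²) = √144 = 12
|LJ| = √((0)² + (5)²) = √25 = 5
Perimeter = 13 + 12 + 5 = 30.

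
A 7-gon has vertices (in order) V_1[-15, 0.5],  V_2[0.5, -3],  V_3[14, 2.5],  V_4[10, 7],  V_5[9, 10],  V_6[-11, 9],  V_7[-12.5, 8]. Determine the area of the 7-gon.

263.625

Apply Gauss's area formula: 2A = Σ (x_i·y_{i+1} − x_{i+1}·y_i), indices taken mod 7.
Σ = (44.75) + (43.25) + (73) + (37) + (191) + (24.5) + (113.75) = 527.25
Area = |Σ|/2 = 263.625.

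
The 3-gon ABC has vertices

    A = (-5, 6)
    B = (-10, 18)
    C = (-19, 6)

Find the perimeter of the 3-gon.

|AB| = √((-5)² + (12)²) = √169 = 13
|BC| = √((-9)² + (-12)²) = √225 = 15
|CA| = √((14)² + (0)²) = √196 = 14
Perimeter = 13 + 15 + 14 = 42.

42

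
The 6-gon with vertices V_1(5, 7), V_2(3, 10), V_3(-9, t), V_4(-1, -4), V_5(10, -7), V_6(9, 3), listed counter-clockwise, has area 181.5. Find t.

5

The doubled signed area Σ (x_i y_{i+1} − x_{i+1} y_i) is linear in t.
With t=0 it equals 343; the coefficient of t is 4 (from the two edges through V_3).
So 4·t + 343 = 2·181.5 = 363 ⇒ t = 5.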